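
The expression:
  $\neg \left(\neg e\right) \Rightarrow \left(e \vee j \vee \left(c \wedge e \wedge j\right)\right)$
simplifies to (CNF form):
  $\text{True}$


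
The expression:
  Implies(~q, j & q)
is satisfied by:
  {q: True}


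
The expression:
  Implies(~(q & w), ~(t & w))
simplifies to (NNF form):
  q | ~t | ~w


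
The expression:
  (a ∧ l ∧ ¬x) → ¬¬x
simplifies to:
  x ∨ ¬a ∨ ¬l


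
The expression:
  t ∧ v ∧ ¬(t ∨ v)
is never true.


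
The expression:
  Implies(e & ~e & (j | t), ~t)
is always true.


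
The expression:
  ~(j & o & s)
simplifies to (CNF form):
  ~j | ~o | ~s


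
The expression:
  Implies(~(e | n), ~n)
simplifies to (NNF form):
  True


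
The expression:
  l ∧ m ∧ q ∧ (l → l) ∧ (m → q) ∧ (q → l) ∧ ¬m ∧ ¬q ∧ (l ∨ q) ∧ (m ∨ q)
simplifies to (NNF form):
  False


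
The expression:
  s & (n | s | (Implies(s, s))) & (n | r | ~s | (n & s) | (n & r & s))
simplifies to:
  s & (n | r)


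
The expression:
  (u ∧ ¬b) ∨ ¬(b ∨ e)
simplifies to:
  ¬b ∧ (u ∨ ¬e)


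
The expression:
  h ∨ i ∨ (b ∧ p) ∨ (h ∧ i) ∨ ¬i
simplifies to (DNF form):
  True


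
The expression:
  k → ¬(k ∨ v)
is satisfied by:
  {k: False}


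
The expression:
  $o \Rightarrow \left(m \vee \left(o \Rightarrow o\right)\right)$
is always true.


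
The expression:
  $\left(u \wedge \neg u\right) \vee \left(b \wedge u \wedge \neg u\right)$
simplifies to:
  $\text{False}$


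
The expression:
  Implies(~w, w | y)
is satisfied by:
  {y: True, w: True}
  {y: True, w: False}
  {w: True, y: False}


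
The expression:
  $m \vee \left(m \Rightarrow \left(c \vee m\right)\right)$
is always true.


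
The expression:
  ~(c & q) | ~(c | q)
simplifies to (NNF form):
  ~c | ~q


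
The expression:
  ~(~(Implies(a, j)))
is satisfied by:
  {j: True, a: False}
  {a: False, j: False}
  {a: True, j: True}


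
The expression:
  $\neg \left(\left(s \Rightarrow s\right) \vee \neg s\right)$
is never true.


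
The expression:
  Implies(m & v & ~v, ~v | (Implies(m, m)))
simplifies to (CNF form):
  True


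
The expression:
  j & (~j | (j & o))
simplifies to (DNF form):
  j & o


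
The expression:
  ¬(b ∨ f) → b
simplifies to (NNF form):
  b ∨ f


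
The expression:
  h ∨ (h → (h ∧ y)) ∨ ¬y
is always true.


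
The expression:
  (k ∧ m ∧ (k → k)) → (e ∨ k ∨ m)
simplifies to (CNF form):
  True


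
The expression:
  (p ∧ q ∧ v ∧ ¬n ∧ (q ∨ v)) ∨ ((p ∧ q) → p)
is always true.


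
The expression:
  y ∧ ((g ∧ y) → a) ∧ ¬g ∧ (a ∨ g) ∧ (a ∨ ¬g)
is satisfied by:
  {a: True, y: True, g: False}


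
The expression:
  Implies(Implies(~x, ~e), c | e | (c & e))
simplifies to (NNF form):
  c | e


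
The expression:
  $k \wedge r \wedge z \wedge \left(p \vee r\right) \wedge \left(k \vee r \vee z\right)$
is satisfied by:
  {r: True, z: True, k: True}


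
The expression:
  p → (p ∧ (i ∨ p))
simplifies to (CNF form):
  True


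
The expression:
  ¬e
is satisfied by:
  {e: False}


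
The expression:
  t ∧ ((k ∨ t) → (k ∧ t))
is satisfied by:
  {t: True, k: True}


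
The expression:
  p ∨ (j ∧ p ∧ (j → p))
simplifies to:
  p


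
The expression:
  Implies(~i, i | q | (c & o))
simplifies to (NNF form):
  i | q | (c & o)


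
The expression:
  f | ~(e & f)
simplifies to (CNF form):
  True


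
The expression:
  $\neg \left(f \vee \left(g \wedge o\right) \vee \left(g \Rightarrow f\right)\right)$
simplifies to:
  $g \wedge \neg f \wedge \neg o$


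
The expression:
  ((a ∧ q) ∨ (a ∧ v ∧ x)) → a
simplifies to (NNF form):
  True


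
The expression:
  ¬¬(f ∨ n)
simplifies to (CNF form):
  f ∨ n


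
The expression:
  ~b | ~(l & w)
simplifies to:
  ~b | ~l | ~w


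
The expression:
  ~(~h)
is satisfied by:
  {h: True}


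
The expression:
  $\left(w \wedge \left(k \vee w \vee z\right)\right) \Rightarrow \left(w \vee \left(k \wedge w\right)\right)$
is always true.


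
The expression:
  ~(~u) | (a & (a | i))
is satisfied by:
  {a: True, u: True}
  {a: True, u: False}
  {u: True, a: False}


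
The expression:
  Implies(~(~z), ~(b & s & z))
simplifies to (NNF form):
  ~b | ~s | ~z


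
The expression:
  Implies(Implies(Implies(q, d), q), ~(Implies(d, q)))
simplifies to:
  ~q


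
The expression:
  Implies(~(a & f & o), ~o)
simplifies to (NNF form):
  ~o | (a & f)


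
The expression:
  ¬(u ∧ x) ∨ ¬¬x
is always true.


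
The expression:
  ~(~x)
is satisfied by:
  {x: True}


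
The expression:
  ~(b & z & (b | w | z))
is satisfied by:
  {z: False, b: False}
  {b: True, z: False}
  {z: True, b: False}


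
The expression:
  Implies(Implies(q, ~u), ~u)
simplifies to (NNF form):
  q | ~u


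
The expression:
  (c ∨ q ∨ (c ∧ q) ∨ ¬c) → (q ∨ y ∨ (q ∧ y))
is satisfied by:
  {y: True, q: True}
  {y: True, q: False}
  {q: True, y: False}


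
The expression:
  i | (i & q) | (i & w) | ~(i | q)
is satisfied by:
  {i: True, q: False}
  {q: False, i: False}
  {q: True, i: True}


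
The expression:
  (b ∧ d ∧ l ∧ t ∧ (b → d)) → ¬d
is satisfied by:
  {l: False, t: False, d: False, b: False}
  {b: True, l: False, t: False, d: False}
  {d: True, l: False, t: False, b: False}
  {b: True, d: True, l: False, t: False}
  {t: True, b: False, l: False, d: False}
  {b: True, t: True, l: False, d: False}
  {d: True, t: True, b: False, l: False}
  {b: True, d: True, t: True, l: False}
  {l: True, d: False, t: False, b: False}
  {b: True, l: True, d: False, t: False}
  {d: True, l: True, b: False, t: False}
  {b: True, d: True, l: True, t: False}
  {t: True, l: True, d: False, b: False}
  {b: True, t: True, l: True, d: False}
  {d: True, t: True, l: True, b: False}


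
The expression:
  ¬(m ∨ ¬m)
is never true.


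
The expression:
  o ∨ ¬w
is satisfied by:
  {o: True, w: False}
  {w: False, o: False}
  {w: True, o: True}


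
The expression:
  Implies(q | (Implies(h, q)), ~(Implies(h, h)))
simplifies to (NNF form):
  h & ~q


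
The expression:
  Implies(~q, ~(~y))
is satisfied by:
  {y: True, q: True}
  {y: True, q: False}
  {q: True, y: False}


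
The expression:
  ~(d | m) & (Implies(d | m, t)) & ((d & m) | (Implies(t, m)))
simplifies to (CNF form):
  ~d & ~m & ~t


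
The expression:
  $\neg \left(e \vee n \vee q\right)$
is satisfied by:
  {n: False, q: False, e: False}


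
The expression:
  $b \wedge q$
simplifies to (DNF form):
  $b \wedge q$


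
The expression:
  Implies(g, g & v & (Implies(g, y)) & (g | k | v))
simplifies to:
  ~g | (v & y)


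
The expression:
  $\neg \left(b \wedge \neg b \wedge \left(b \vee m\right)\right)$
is always true.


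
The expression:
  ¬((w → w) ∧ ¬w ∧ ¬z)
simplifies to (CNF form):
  w ∨ z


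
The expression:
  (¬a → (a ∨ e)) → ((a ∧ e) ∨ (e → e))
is always true.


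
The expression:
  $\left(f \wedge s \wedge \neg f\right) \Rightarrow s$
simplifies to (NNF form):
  $\text{True}$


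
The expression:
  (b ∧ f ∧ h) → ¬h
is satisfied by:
  {h: False, b: False, f: False}
  {f: True, h: False, b: False}
  {b: True, h: False, f: False}
  {f: True, b: True, h: False}
  {h: True, f: False, b: False}
  {f: True, h: True, b: False}
  {b: True, h: True, f: False}


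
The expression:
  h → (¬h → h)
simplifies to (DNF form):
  True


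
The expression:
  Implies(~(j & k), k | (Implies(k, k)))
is always true.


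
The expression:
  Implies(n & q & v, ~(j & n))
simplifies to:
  ~j | ~n | ~q | ~v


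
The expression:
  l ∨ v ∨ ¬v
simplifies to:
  True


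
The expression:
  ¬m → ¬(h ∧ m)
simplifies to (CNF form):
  True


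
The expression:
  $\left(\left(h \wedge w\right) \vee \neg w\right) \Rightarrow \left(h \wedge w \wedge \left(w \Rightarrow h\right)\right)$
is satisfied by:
  {w: True}


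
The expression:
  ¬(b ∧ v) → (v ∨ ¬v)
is always true.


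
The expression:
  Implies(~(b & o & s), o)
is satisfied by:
  {o: True}


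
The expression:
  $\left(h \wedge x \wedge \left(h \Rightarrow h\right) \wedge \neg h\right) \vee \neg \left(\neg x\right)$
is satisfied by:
  {x: True}


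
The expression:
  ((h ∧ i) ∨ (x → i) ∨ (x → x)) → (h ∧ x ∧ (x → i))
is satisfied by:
  {h: True, i: True, x: True}


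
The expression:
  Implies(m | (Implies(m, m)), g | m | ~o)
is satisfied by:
  {m: True, g: True, o: False}
  {m: True, o: False, g: False}
  {g: True, o: False, m: False}
  {g: False, o: False, m: False}
  {m: True, g: True, o: True}
  {m: True, o: True, g: False}
  {g: True, o: True, m: False}


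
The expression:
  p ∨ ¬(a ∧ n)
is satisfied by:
  {p: True, n: False, a: False}
  {p: False, n: False, a: False}
  {a: True, p: True, n: False}
  {a: True, p: False, n: False}
  {n: True, p: True, a: False}
  {n: True, p: False, a: False}
  {n: True, a: True, p: True}


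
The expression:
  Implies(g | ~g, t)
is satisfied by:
  {t: True}


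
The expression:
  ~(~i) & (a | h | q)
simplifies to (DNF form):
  (a & i) | (h & i) | (i & q)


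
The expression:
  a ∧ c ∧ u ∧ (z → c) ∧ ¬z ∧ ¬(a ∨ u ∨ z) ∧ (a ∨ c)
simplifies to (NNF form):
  False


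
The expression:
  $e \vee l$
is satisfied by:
  {l: True, e: True}
  {l: True, e: False}
  {e: True, l: False}


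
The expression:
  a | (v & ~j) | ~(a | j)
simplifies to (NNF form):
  a | ~j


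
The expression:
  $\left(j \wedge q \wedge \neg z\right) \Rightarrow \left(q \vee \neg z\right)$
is always true.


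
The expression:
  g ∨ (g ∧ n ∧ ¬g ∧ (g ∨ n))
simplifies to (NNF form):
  g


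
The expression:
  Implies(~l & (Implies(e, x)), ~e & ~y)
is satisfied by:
  {l: True, x: False, e: False, y: False}
  {y: True, l: True, x: False, e: False}
  {l: True, e: True, x: False, y: False}
  {y: True, l: True, e: True, x: False}
  {l: True, x: True, e: False, y: False}
  {l: True, y: True, x: True, e: False}
  {l: True, e: True, x: True, y: False}
  {y: True, l: True, e: True, x: True}
  {y: False, x: False, e: False, l: False}
  {e: True, y: False, x: False, l: False}
  {y: True, e: True, x: False, l: False}
  {x: True, y: False, e: False, l: False}


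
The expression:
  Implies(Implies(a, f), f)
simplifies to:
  a | f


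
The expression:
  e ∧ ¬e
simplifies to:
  False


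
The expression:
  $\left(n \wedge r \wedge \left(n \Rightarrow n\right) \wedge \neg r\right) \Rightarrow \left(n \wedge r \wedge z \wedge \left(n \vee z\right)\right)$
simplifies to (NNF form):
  $\text{True}$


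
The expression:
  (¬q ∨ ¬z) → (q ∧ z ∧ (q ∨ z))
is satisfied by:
  {z: True, q: True}


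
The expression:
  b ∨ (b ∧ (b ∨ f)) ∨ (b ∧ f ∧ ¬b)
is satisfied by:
  {b: True}


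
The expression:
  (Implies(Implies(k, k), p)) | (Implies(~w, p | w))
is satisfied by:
  {p: True, w: True}
  {p: True, w: False}
  {w: True, p: False}


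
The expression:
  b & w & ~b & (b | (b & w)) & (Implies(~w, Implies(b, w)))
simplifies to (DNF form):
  False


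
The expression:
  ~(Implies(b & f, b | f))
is never true.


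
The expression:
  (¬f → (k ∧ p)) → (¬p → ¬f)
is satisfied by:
  {p: True, f: False}
  {f: False, p: False}
  {f: True, p: True}


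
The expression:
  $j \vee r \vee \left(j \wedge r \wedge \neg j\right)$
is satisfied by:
  {r: True, j: True}
  {r: True, j: False}
  {j: True, r: False}


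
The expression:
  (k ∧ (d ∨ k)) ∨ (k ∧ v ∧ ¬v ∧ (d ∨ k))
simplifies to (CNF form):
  k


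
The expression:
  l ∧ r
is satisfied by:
  {r: True, l: True}


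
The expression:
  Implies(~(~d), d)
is always true.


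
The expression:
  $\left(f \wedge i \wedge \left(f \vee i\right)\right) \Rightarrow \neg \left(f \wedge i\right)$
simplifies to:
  $\neg f \vee \neg i$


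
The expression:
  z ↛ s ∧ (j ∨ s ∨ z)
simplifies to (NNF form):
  z ∧ ¬s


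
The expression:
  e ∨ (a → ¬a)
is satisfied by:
  {e: True, a: False}
  {a: False, e: False}
  {a: True, e: True}


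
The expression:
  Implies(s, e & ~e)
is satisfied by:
  {s: False}


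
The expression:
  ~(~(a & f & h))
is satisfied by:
  {a: True, h: True, f: True}


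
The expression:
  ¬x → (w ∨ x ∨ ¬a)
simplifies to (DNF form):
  w ∨ x ∨ ¬a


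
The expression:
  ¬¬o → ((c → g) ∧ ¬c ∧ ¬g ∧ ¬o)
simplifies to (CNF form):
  ¬o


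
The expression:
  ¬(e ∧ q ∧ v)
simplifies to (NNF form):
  ¬e ∨ ¬q ∨ ¬v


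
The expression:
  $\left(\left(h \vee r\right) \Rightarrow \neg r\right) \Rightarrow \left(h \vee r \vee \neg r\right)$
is always true.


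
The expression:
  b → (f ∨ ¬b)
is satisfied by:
  {f: True, b: False}
  {b: False, f: False}
  {b: True, f: True}


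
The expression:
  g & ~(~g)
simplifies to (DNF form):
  g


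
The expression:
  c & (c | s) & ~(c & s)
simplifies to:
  c & ~s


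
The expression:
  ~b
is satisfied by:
  {b: False}


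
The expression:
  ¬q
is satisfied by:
  {q: False}


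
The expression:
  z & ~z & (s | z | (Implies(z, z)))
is never true.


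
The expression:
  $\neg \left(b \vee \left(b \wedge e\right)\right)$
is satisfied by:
  {b: False}


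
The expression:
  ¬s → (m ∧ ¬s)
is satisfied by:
  {m: True, s: True}
  {m: True, s: False}
  {s: True, m: False}


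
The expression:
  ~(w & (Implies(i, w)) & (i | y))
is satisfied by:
  {y: False, w: False, i: False}
  {i: True, y: False, w: False}
  {y: True, i: False, w: False}
  {i: True, y: True, w: False}
  {w: True, i: False, y: False}


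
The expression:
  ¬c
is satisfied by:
  {c: False}


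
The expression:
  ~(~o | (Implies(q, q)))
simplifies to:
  False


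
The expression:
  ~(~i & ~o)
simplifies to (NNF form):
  i | o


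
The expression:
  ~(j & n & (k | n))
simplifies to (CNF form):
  ~j | ~n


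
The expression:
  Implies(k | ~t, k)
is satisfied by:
  {k: True, t: True}
  {k: True, t: False}
  {t: True, k: False}


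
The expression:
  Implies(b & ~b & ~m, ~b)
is always true.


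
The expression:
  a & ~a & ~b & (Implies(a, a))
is never true.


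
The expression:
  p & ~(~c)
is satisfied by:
  {c: True, p: True}


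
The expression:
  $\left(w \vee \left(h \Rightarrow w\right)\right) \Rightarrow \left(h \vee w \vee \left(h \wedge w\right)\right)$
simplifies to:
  $h \vee w$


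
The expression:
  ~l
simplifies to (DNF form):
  ~l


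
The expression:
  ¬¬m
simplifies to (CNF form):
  m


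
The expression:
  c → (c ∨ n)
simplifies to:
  True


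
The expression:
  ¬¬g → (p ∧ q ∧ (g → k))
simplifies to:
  (k ∧ p ∧ q) ∨ ¬g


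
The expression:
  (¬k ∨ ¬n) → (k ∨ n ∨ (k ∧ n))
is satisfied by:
  {n: True, k: True}
  {n: True, k: False}
  {k: True, n: False}


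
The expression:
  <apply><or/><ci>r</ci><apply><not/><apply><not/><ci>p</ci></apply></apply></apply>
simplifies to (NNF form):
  <apply><or/><ci>p</ci><ci>r</ci></apply>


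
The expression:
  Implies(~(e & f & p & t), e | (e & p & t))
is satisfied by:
  {e: True}


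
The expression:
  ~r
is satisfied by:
  {r: False}


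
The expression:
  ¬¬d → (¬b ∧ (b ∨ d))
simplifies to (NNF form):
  ¬b ∨ ¬d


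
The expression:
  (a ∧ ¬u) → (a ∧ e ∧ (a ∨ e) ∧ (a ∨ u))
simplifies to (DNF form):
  e ∨ u ∨ ¬a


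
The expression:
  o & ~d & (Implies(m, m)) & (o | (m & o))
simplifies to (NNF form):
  o & ~d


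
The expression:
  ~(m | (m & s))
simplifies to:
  ~m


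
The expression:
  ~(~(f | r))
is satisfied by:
  {r: True, f: True}
  {r: True, f: False}
  {f: True, r: False}


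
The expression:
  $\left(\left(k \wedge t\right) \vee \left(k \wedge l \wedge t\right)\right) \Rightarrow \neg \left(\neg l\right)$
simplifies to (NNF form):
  $l \vee \neg k \vee \neg t$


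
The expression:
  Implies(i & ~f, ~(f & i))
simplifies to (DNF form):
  True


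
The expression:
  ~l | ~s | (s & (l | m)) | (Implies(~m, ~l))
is always true.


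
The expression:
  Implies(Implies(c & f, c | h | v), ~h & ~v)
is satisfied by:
  {v: False, h: False}


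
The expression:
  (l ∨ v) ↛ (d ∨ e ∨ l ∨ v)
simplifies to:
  False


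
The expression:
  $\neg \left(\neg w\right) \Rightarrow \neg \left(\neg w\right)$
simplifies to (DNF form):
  $\text{True}$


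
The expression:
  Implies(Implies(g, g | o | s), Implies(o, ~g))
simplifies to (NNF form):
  ~g | ~o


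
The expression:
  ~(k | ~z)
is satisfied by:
  {z: True, k: False}


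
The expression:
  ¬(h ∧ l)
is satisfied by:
  {l: False, h: False}
  {h: True, l: False}
  {l: True, h: False}


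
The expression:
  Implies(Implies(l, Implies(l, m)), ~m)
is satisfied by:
  {m: False}


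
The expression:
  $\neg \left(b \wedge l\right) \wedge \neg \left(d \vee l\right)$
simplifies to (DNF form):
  $\neg d \wedge \neg l$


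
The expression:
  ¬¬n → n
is always true.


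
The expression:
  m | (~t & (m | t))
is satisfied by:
  {m: True}


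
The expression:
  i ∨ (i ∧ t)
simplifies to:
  i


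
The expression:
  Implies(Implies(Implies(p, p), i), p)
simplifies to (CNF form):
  p | ~i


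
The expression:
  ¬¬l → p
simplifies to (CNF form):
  p ∨ ¬l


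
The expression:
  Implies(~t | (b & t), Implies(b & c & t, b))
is always true.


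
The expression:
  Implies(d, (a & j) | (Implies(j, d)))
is always true.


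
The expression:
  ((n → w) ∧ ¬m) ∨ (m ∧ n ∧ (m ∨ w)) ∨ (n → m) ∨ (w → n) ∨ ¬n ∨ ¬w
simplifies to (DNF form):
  True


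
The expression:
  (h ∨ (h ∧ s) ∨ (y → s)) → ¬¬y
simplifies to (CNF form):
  y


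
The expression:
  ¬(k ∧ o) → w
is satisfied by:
  {k: True, w: True, o: True}
  {k: True, w: True, o: False}
  {w: True, o: True, k: False}
  {w: True, o: False, k: False}
  {k: True, o: True, w: False}


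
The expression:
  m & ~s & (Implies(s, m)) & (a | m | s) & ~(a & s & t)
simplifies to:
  m & ~s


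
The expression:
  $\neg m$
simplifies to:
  $\neg m$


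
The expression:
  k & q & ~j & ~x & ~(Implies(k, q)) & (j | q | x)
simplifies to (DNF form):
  False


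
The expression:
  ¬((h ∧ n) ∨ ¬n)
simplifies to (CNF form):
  n ∧ ¬h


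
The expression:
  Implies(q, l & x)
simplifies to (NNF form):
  ~q | (l & x)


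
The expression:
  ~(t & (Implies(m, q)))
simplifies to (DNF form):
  ~t | (m & ~q)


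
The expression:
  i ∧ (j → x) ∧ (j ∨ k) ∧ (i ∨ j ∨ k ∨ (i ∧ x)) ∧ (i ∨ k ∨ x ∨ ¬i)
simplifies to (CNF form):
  i ∧ (j ∨ k) ∧ (x ∨ ¬j)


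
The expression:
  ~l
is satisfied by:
  {l: False}


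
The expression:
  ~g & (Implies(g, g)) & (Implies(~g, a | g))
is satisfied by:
  {a: True, g: False}


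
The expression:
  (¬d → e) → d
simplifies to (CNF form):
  d ∨ ¬e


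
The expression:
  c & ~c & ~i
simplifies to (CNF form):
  False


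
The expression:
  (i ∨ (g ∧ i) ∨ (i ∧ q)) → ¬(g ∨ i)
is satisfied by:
  {i: False}


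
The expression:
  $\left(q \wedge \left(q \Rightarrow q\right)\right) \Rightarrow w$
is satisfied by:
  {w: True, q: False}
  {q: False, w: False}
  {q: True, w: True}


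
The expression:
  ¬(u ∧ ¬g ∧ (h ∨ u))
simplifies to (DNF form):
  g ∨ ¬u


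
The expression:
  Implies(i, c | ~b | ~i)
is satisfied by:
  {c: True, b: False, i: False}
  {c: False, b: False, i: False}
  {i: True, c: True, b: False}
  {i: True, c: False, b: False}
  {b: True, c: True, i: False}
  {b: True, c: False, i: False}
  {b: True, i: True, c: True}


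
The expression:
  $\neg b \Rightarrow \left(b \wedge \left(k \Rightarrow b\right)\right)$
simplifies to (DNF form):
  $b$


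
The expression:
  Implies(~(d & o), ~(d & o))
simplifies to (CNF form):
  True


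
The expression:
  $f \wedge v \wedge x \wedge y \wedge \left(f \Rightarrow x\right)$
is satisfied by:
  {f: True, x: True, y: True, v: True}


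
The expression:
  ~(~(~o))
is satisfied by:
  {o: False}


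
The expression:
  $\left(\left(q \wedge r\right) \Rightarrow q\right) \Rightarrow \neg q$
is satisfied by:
  {q: False}


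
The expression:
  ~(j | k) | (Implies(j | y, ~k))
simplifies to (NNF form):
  ~k | (~j & ~y)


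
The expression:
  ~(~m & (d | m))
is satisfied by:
  {m: True, d: False}
  {d: False, m: False}
  {d: True, m: True}


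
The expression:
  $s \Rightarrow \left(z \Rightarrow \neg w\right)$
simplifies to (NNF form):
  $\neg s \vee \neg w \vee \neg z$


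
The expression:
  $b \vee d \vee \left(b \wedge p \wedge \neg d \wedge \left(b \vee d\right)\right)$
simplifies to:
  $b \vee d$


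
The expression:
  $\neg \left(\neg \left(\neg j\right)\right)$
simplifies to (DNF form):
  $\neg j$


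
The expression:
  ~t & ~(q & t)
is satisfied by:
  {t: False}


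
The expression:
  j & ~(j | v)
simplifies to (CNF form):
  False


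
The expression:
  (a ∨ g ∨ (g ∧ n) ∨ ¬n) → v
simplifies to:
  v ∨ (n ∧ ¬a ∧ ¬g)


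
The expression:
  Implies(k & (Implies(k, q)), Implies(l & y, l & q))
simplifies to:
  True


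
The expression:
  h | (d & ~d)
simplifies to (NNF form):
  h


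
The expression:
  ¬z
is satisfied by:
  {z: False}


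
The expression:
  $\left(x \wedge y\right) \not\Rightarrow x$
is never true.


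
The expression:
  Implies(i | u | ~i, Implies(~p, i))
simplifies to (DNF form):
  i | p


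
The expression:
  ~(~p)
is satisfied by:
  {p: True}


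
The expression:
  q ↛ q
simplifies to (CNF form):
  False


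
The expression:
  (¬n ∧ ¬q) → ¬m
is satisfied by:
  {n: True, q: True, m: False}
  {n: True, m: False, q: False}
  {q: True, m: False, n: False}
  {q: False, m: False, n: False}
  {n: True, q: True, m: True}
  {n: True, m: True, q: False}
  {q: True, m: True, n: False}


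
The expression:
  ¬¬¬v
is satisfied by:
  {v: False}


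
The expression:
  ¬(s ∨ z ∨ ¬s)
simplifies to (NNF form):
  False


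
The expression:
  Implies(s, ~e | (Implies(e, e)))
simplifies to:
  True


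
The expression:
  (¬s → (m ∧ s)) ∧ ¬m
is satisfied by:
  {s: True, m: False}


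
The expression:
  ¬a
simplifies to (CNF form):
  ¬a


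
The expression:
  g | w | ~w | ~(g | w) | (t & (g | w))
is always true.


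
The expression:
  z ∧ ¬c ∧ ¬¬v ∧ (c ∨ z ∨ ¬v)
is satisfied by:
  {z: True, v: True, c: False}


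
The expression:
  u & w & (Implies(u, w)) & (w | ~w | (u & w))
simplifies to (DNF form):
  u & w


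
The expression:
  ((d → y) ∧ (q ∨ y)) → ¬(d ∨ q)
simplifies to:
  (d ∧ ¬y) ∨ (¬d ∧ ¬q)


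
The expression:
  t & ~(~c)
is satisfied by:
  {t: True, c: True}


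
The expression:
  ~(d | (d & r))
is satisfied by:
  {d: False}


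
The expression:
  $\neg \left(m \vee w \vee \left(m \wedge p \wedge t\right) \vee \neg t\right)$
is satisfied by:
  {t: True, w: False, m: False}


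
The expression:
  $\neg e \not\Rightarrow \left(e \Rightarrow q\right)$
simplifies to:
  $\text{False}$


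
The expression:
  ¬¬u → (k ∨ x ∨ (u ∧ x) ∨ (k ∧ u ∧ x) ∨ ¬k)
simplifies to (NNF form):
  True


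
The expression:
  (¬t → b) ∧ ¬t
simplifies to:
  b ∧ ¬t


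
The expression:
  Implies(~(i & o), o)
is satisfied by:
  {o: True}


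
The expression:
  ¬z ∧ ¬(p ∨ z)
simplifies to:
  ¬p ∧ ¬z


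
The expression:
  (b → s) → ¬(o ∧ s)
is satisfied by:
  {s: False, o: False}
  {o: True, s: False}
  {s: True, o: False}


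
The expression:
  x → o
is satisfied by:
  {o: True, x: False}
  {x: False, o: False}
  {x: True, o: True}


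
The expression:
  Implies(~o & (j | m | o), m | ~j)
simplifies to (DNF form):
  m | o | ~j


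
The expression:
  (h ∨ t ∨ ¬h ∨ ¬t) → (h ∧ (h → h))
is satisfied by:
  {h: True}


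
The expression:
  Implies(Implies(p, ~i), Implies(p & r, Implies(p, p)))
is always true.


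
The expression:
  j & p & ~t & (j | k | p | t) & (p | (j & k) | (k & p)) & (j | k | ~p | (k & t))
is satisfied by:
  {p: True, j: True, t: False}


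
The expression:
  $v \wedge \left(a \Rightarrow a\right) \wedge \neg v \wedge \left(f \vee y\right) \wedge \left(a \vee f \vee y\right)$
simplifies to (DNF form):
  $\text{False}$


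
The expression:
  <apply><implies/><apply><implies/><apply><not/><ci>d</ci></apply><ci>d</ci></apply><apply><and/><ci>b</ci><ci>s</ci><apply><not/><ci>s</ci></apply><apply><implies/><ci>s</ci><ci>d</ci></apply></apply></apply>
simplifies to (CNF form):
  <apply><not/><ci>d</ci></apply>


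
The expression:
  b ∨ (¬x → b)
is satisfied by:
  {b: True, x: True}
  {b: True, x: False}
  {x: True, b: False}


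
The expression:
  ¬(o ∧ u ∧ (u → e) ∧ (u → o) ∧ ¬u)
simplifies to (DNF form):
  True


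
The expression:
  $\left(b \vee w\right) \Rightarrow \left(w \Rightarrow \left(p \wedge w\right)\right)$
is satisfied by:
  {p: True, w: False}
  {w: False, p: False}
  {w: True, p: True}


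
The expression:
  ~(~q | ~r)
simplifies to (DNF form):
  q & r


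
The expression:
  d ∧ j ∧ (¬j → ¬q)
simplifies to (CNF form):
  d ∧ j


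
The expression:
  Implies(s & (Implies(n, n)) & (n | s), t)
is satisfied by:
  {t: True, s: False}
  {s: False, t: False}
  {s: True, t: True}


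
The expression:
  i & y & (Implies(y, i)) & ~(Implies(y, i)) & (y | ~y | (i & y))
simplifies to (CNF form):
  False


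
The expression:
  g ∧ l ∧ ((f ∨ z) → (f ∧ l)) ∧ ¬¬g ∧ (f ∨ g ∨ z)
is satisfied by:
  {f: True, g: True, l: True, z: False}
  {g: True, l: True, f: False, z: False}
  {z: True, f: True, g: True, l: True}


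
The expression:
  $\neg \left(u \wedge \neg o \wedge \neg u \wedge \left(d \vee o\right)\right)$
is always true.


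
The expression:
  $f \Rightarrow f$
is always true.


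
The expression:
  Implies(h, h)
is always true.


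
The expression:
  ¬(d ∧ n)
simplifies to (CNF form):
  ¬d ∨ ¬n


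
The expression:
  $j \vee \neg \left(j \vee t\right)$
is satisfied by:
  {j: True, t: False}
  {t: False, j: False}
  {t: True, j: True}


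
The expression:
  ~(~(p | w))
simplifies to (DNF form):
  p | w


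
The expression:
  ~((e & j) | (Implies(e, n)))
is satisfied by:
  {e: True, n: False, j: False}


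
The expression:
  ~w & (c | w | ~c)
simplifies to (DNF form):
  ~w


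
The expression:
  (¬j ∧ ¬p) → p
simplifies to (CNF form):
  j ∨ p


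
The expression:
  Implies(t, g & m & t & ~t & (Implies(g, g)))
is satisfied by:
  {t: False}


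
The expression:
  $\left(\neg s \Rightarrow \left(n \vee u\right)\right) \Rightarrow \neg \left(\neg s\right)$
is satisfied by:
  {s: True, n: False, u: False}
  {s: True, u: True, n: False}
  {s: True, n: True, u: False}
  {s: True, u: True, n: True}
  {u: False, n: False, s: False}


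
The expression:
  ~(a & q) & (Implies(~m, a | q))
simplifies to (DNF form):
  (a & ~q) | (m & ~a) | (q & ~a)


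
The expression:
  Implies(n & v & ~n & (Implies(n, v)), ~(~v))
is always true.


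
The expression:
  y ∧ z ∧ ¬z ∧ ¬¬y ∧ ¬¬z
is never true.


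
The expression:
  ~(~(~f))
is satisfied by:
  {f: False}


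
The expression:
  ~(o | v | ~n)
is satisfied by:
  {n: True, v: False, o: False}


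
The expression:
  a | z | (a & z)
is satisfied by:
  {a: True, z: True}
  {a: True, z: False}
  {z: True, a: False}


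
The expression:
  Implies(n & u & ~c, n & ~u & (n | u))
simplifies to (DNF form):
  c | ~n | ~u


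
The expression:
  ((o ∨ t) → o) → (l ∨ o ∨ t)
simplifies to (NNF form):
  l ∨ o ∨ t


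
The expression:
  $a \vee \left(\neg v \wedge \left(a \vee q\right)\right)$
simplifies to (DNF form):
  $a \vee \left(q \wedge \neg v\right)$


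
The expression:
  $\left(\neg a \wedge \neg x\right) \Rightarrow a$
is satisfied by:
  {a: True, x: True}
  {a: True, x: False}
  {x: True, a: False}


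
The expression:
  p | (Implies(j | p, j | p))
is always true.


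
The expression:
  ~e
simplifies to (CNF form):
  ~e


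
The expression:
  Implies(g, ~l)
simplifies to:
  ~g | ~l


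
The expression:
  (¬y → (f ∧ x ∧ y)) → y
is always true.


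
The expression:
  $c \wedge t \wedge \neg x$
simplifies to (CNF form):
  $c \wedge t \wedge \neg x$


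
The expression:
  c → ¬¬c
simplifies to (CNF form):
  True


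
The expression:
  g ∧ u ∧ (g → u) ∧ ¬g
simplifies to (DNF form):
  False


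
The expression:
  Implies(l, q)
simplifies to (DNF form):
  q | ~l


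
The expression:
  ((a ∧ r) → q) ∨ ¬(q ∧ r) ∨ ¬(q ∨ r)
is always true.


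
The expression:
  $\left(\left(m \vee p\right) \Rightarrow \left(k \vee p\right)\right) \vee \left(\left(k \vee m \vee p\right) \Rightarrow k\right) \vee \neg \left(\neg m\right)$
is always true.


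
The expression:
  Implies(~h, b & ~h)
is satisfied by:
  {b: True, h: True}
  {b: True, h: False}
  {h: True, b: False}


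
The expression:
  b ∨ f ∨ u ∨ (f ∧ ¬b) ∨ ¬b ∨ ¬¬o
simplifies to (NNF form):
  True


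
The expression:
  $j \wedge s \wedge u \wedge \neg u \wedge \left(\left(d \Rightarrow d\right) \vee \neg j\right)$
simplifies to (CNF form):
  $\text{False}$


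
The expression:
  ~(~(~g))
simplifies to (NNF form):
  ~g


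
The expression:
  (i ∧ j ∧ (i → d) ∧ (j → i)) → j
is always true.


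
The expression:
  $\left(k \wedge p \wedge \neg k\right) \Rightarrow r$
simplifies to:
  $\text{True}$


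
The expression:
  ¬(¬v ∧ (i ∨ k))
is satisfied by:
  {v: True, i: False, k: False}
  {v: True, k: True, i: False}
  {v: True, i: True, k: False}
  {v: True, k: True, i: True}
  {k: False, i: False, v: False}


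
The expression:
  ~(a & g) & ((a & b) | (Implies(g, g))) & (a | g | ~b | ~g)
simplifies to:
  ~a | ~g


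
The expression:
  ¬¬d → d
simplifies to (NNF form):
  True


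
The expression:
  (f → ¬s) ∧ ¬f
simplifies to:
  ¬f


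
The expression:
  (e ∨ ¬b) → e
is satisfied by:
  {b: True, e: True}
  {b: True, e: False}
  {e: True, b: False}


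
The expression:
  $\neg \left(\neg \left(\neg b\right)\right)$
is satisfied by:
  {b: False}


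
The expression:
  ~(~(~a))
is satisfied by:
  {a: False}


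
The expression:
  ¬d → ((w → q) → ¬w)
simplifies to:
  d ∨ ¬q ∨ ¬w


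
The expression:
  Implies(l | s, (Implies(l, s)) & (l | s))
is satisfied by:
  {s: True, l: False}
  {l: False, s: False}
  {l: True, s: True}


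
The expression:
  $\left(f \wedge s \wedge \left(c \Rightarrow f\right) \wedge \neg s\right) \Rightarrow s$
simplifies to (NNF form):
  $\text{True}$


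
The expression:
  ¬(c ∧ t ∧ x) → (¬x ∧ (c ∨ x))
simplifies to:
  c ∧ (t ∨ ¬x)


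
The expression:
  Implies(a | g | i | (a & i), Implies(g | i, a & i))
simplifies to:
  (a & i) | (~g & ~i)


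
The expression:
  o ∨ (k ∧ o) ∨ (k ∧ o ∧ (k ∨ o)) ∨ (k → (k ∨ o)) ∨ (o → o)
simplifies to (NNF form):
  True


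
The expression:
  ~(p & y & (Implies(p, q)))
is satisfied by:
  {p: False, q: False, y: False}
  {y: True, p: False, q: False}
  {q: True, p: False, y: False}
  {y: True, q: True, p: False}
  {p: True, y: False, q: False}
  {y: True, p: True, q: False}
  {q: True, p: True, y: False}


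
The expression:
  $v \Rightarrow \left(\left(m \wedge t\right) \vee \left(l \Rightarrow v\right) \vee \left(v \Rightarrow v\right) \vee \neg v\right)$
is always true.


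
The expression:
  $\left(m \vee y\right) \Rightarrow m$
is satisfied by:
  {m: True, y: False}
  {y: False, m: False}
  {y: True, m: True}


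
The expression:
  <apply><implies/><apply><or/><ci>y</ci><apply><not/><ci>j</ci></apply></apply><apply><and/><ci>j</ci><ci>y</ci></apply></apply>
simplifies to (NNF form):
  <ci>j</ci>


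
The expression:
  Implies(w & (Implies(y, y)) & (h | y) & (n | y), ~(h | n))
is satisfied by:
  {h: False, w: False, y: False, n: False}
  {n: True, h: False, w: False, y: False}
  {y: True, h: False, w: False, n: False}
  {n: True, y: True, h: False, w: False}
  {h: True, n: False, w: False, y: False}
  {n: True, h: True, w: False, y: False}
  {y: True, h: True, n: False, w: False}
  {n: True, y: True, h: True, w: False}
  {w: True, y: False, h: False, n: False}
  {w: True, n: True, y: False, h: False}
  {w: True, y: True, n: False, h: False}
  {w: True, h: True, n: False, y: False}


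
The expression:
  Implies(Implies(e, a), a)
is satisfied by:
  {a: True, e: True}
  {a: True, e: False}
  {e: True, a: False}


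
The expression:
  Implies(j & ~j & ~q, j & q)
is always true.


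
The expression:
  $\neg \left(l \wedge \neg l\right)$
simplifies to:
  $\text{True}$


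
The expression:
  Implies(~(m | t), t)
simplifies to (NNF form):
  m | t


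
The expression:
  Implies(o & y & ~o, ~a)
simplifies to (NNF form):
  True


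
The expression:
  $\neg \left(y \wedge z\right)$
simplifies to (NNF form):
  $\neg y \vee \neg z$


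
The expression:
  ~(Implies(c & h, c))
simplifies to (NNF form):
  False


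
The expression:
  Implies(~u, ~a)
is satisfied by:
  {u: True, a: False}
  {a: False, u: False}
  {a: True, u: True}


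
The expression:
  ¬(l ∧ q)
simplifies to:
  ¬l ∨ ¬q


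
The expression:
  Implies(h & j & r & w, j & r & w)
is always true.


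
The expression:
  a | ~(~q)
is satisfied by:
  {a: True, q: True}
  {a: True, q: False}
  {q: True, a: False}


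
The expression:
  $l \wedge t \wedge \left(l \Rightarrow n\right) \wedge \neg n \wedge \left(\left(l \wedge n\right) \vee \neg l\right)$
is never true.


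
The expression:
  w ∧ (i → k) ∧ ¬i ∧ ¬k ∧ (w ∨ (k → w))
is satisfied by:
  {w: True, i: False, k: False}


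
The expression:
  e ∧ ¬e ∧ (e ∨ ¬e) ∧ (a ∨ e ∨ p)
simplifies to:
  False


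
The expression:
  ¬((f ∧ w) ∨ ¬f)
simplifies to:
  f ∧ ¬w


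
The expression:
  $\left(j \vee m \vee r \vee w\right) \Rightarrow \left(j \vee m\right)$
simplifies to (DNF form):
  $j \vee m \vee \left(\neg r \wedge \neg w\right)$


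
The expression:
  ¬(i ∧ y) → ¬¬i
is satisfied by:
  {i: True}


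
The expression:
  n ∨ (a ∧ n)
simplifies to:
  n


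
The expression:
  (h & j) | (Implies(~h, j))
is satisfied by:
  {h: True, j: True}
  {h: True, j: False}
  {j: True, h: False}


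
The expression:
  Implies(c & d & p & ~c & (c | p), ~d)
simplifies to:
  True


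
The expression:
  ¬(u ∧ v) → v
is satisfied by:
  {v: True}


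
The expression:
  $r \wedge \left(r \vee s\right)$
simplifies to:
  $r$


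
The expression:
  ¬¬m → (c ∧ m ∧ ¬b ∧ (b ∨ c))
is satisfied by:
  {c: True, b: False, m: False}
  {b: False, m: False, c: False}
  {c: True, b: True, m: False}
  {b: True, c: False, m: False}
  {m: True, c: True, b: False}


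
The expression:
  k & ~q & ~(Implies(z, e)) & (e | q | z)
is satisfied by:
  {k: True, z: True, q: False, e: False}


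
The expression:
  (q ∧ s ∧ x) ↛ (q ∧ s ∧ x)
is never true.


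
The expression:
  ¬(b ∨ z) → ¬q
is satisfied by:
  {b: True, z: True, q: False}
  {b: True, q: False, z: False}
  {z: True, q: False, b: False}
  {z: False, q: False, b: False}
  {b: True, z: True, q: True}
  {b: True, q: True, z: False}
  {z: True, q: True, b: False}


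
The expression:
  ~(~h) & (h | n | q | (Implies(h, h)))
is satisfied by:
  {h: True}


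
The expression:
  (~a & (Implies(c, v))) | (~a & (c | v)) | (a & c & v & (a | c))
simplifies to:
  ~a | (c & v)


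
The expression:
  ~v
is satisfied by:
  {v: False}


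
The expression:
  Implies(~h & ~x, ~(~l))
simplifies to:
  h | l | x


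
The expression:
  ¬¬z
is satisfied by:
  {z: True}


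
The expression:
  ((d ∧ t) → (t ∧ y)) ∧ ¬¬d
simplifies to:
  d ∧ (y ∨ ¬t)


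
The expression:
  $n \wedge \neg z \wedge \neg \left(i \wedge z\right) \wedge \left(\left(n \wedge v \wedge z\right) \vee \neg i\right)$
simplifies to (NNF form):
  $n \wedge \neg i \wedge \neg z$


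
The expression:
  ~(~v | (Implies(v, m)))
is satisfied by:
  {v: True, m: False}


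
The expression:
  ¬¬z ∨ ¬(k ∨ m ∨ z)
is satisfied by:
  {z: True, k: False, m: False}
  {z: True, m: True, k: False}
  {z: True, k: True, m: False}
  {z: True, m: True, k: True}
  {m: False, k: False, z: False}


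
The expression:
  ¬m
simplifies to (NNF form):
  ¬m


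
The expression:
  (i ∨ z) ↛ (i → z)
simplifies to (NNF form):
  i ∧ ¬z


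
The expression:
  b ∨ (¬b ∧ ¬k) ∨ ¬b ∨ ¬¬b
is always true.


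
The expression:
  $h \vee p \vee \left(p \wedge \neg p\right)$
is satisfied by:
  {p: True, h: True}
  {p: True, h: False}
  {h: True, p: False}


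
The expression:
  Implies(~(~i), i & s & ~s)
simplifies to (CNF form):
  ~i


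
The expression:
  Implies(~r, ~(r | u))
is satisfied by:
  {r: True, u: False}
  {u: False, r: False}
  {u: True, r: True}


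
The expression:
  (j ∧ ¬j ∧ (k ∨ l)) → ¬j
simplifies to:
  True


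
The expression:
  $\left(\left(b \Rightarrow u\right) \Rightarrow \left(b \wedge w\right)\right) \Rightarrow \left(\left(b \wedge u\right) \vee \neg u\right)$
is always true.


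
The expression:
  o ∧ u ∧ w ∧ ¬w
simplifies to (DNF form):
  False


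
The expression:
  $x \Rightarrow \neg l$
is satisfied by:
  {l: False, x: False}
  {x: True, l: False}
  {l: True, x: False}


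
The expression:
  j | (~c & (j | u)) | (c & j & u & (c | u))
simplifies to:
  j | (u & ~c)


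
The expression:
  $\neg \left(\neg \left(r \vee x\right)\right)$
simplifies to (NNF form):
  $r \vee x$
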